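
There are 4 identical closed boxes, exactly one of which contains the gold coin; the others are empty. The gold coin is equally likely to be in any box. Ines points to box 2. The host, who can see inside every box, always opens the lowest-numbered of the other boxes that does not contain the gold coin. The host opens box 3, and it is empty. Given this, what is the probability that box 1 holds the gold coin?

Condition on the true location of the gold coin.
If it is in box 1 (prior 1/4): box 3 is the lowest-numbered option available, probability 1; weight (1/4)·1 = 1/4.
If it is in either of boxes 2 and 4 (prior 1/4 each): the host would have opened box 1 instead, probability 0; weight (1/4)·0 = 0 each.
If it is in box 3 (prior 1/4): the host opened box 3, so this case is ruled out; weight (1/4)·0 = 0.
The weights sum to 1/4.
So P(the gold coin in box 1 | the host opened box 3) = (1/4) / (1/4) = 1.

1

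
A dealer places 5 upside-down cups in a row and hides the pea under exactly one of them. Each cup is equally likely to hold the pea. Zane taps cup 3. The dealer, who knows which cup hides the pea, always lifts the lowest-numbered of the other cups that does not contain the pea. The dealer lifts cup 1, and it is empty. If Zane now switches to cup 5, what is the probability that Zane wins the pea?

Consider each possible location of the pea in turn.
If it is under cup 1 (prior 1/5): the dealer opened cup 1, so this case is ruled out; weight (1/5)·0 = 0.
If it is under any of cups 2, 3, 4, and 5 (prior 1/5 each): cup 1 is the lowest-numbered option available, probability 1; weight (1/5)·1 = 1/5 each.
The weights sum to 4/5.
So P(the pea under cup 5 | the dealer opened cup 1) = (1/5) / (4/5) = 1/4.

1/4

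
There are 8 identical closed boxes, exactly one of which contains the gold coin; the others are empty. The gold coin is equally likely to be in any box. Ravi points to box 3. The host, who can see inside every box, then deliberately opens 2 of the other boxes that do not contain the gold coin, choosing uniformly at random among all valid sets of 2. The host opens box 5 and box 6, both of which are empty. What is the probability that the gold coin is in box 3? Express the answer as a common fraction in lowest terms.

1/8

Consider each possible location of the gold coin in turn.
If it is in any of boxes 1, 2, 4, 7, and 8 (prior 1/8 each): the host has 15 equally likely choices, so probability 1/15; weight (1/8)·(1/15) = 1/120 each.
If it is in box 3 (prior 1/8): the host has 21 equally likely choices, so probability 1/21; weight (1/8)·(1/21) = 1/168.
If it is in either of boxes 5 and 6 (prior 1/8 each): that box was opened and seen not to hold the prize — ruled out; weight (1/8)·0 = 0 each.
The weights sum to 1/21.
So P(the gold coin in box 3 | the host opened box 5 and box 6) = (1/168) / (1/21) = 1/8.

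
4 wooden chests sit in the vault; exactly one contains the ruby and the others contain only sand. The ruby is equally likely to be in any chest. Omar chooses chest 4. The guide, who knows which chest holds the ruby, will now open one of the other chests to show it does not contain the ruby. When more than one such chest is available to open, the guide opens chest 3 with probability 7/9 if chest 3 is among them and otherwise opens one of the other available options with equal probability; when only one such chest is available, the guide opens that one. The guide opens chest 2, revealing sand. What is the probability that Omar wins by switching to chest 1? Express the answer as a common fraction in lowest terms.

Apply Bayes' rule, conditioning on where the ruby actually is.
If it is in chest 1 (prior 1/4): chest 3 is available but not opened, probability 2/9; weight (1/4)·(2/9) = 1/18.
If it is in chest 2 (prior 1/4): the guide opened chest 2, so this case is ruled out; weight (1/4)·0 = 0.
If it is in chest 3 (prior 1/4): chest 3 holds the prize so is unavailable; the guide chooses uniformly among the 2 others, probability 1/2; weight (1/4)·(1/2) = 1/8.
If it is in chest 4 (prior 1/4): chest 3 is available but not opened; chest 2 gets probability (1 − 7/9)/2 = 1/9; weight (1/4)·(1/9) = 1/36.
The weights sum to 5/24.
So P(the ruby in chest 1 | the guide opened chest 2) = (1/18) / (5/24) = 4/15.

4/15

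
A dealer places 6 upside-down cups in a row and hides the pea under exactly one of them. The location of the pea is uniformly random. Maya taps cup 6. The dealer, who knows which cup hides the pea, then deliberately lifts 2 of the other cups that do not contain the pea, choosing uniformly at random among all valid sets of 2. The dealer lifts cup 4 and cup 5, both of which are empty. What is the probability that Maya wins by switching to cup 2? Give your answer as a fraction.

5/18

Condition on the true location of the pea.
If it is under any of cups 1, 2, and 3 (prior 1/6 each): the dealer has 6 equally likely choices, so probability 1/6; weight (1/6)·(1/6) = 1/36 each.
If it is under either of cups 4 and 5 (prior 1/6 each): that cup was opened and seen not to hold the prize — ruled out; weight (1/6)·0 = 0 each.
If it is under cup 6 (prior 1/6): the dealer has 10 equally likely choices, so probability 1/10; weight (1/6)·(1/10) = 1/60.
The weights sum to 1/10.
So P(the pea under cup 2 | the dealer opened cup 4 and cup 5) = (1/36) / (1/10) = 5/18.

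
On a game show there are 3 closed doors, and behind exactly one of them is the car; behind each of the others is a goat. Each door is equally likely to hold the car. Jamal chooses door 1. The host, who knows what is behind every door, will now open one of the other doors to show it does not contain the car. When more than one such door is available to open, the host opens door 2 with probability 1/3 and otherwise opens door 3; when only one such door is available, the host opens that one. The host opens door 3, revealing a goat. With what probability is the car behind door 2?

Apply Bayes' rule, conditioning on where the car actually is.
If it is behind door 1 (prior 1/3): door 2 is available but not opened, probability 2/3; weight (1/3)·(2/3) = 2/9.
If it is behind door 2 (prior 1/3): only door 3 is available, probability 1; weight (1/3)·1 = 1/3.
If it is behind door 3 (prior 1/3): the host opened door 3, so this case is ruled out; weight (1/3)·0 = 0.
The weights sum to 5/9.
So P(the car behind door 2 | the host opened door 3) = (1/3) / (5/9) = 3/5.

3/5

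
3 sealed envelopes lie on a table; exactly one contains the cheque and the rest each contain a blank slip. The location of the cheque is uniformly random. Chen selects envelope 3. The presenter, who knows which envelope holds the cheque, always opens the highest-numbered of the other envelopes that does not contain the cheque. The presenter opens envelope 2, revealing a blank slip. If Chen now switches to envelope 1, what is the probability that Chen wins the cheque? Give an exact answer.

1/2

Apply Bayes' rule, conditioning on where the cheque actually is.
If it is in either of envelopes 1 and 3 (prior 1/3 each): envelope 2 is the highest-numbered option available, probability 1; weight (1/3)·1 = 1/3 each.
If it is in envelope 2 (prior 1/3): the presenter opened envelope 2, so this case is ruled out; weight (1/3)·0 = 0.
The weights sum to 2/3.
So P(the cheque in envelope 1 | the presenter opened envelope 2) = (1/3) / (2/3) = 1/2.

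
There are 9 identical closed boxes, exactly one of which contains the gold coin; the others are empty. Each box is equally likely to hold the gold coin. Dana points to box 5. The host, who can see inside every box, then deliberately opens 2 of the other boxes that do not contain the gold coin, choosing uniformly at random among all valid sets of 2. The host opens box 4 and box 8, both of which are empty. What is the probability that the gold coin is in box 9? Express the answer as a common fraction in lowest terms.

Consider each possible location of the gold coin in turn.
If it is in any of boxes 1, 2, 3, 6, 7, and 9 (prior 1/9 each): the host has 21 equally likely choices, so probability 1/21; weight (1/9)·(1/21) = 1/189 each.
If it is in either of boxes 4 and 8 (prior 1/9 each): that box was opened and seen not to hold the prize — ruled out; weight (1/9)·0 = 0 each.
If it is in box 5 (prior 1/9): the host has 28 equally likely choices, so probability 1/28; weight (1/9)·(1/28) = 1/252.
The weights sum to 1/28.
So P(the gold coin in box 9 | the host opened box 4 and box 8) = (1/189) / (1/28) = 4/27.

4/27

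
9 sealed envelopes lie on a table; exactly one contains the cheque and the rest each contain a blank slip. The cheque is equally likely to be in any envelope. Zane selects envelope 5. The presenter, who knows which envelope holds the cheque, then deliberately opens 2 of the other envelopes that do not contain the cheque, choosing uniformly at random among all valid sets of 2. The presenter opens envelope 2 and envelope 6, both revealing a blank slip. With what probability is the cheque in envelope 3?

4/27

Condition on the true location of the cheque.
If it is in any of envelopes 1, 3, 4, 7, 8, and 9 (prior 1/9 each): the presenter has 21 equally likely choices, so probability 1/21; weight (1/9)·(1/21) = 1/189 each.
If it is in either of envelopes 2 and 6 (prior 1/9 each): that envelope was opened and seen not to hold the prize — ruled out; weight (1/9)·0 = 0 each.
If it is in envelope 5 (prior 1/9): the presenter has 28 equally likely choices, so probability 1/28; weight (1/9)·(1/28) = 1/252.
The weights sum to 1/28.
So P(the cheque in envelope 3 | the presenter opened envelope 2 and envelope 6) = (1/189) / (1/28) = 4/27.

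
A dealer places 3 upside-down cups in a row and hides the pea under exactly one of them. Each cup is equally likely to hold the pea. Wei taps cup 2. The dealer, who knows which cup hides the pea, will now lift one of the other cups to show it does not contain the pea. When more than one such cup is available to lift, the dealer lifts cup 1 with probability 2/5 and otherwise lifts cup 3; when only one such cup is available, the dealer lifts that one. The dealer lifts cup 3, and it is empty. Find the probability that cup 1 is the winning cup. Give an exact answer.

5/8

Apply Bayes' rule, conditioning on where the pea actually is.
If it is under cup 1 (prior 1/3): only cup 3 is available, probability 1; weight (1/3)·1 = 1/3.
If it is under cup 2 (prior 1/3): cup 1 is available but not opened, probability 3/5; weight (1/3)·(3/5) = 1/5.
If it is under cup 3 (prior 1/3): the dealer opened cup 3, so this case is ruled out; weight (1/3)·0 = 0.
The weights sum to 8/15.
So P(the pea under cup 1 | the dealer opened cup 3) = (1/3) / (8/15) = 5/8.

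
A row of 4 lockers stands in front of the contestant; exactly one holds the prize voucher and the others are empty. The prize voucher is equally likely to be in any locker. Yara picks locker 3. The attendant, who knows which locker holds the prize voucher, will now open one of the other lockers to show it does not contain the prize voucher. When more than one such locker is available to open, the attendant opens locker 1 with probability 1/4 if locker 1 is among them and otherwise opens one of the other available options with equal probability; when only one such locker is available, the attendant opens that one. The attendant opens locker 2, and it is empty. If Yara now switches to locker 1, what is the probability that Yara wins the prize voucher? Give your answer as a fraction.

Consider each possible location of the prize voucher in turn.
If it is in locker 1 (prior 1/4): locker 1 holds the prize so is unavailable; the attendant chooses uniformly among the 2 others, probability 1/2; weight (1/4)·(1/2) = 1/8.
If it is in locker 2 (prior 1/4): the attendant opened locker 2, so this case is ruled out; weight (1/4)·0 = 0.
If it is in locker 3 (prior 1/4): locker 1 is available but not opened; locker 2 gets probability (1 − 1/4)/2 = 3/8; weight (1/4)·(3/8) = 3/32.
If it is in locker 4 (prior 1/4): locker 1 is available but not opened, probability 3/4; weight (1/4)·(3/4) = 3/16.
The weights sum to 13/32.
So P(the prize voucher in locker 1 | the attendant opened locker 2) = (1/8) / (13/32) = 4/13.

4/13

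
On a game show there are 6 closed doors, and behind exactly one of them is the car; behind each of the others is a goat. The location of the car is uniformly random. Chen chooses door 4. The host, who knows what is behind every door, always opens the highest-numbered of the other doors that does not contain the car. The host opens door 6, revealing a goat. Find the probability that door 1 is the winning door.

Apply Bayes' rule, conditioning on where the car actually is.
If it is behind any of doors 1, 2, 3, 4, and 5 (prior 1/6 each): door 6 is the highest-numbered option available, probability 1; weight (1/6)·1 = 1/6 each.
If it is behind door 6 (prior 1/6): the host opened door 6, so this case is ruled out; weight (1/6)·0 = 0.
The weights sum to 5/6.
So P(the car behind door 1 | the host opened door 6) = (1/6) / (5/6) = 1/5.

1/5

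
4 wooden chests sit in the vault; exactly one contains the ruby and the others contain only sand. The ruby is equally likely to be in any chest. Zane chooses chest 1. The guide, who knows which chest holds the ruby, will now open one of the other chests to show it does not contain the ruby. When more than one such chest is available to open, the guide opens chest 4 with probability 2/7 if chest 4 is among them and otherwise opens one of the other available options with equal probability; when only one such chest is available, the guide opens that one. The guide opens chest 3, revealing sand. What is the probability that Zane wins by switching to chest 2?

5/11

Consider each possible location of the ruby in turn.
If it is in chest 1 (prior 1/4): chest 4 is available but not opened; chest 3 gets probability (1 − 2/7)/2 = 5/14; weight (1/4)·(5/14) = 5/56.
If it is in chest 2 (prior 1/4): chest 4 is available but not opened, probability 5/7; weight (1/4)·(5/7) = 5/28.
If it is in chest 3 (prior 1/4): the guide opened chest 3, so this case is ruled out; weight (1/4)·0 = 0.
If it is in chest 4 (prior 1/4): chest 4 holds the prize so is unavailable; the guide chooses uniformly among the 2 others, probability 1/2; weight (1/4)·(1/2) = 1/8.
The weights sum to 11/28.
So P(the ruby in chest 2 | the guide opened chest 3) = (5/28) / (11/28) = 5/11.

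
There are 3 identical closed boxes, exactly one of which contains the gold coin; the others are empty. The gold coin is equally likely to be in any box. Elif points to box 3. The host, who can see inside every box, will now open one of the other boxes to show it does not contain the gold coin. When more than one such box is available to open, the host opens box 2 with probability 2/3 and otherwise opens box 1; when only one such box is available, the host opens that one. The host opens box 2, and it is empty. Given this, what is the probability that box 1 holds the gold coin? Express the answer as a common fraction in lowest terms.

3/5

Consider each possible location of the gold coin in turn.
If it is in box 1 (prior 1/3): only box 2 is available, probability 1; weight (1/3)·1 = 1/3.
If it is in box 2 (prior 1/3): the host opened box 2, so this case is ruled out; weight (1/3)·0 = 0.
If it is in box 3 (prior 1/3): box 2 is available, opened with probability 2/3; weight (1/3)·(2/3) = 2/9.
The weights sum to 5/9.
So P(the gold coin in box 1 | the host opened box 2) = (1/3) / (5/9) = 3/5.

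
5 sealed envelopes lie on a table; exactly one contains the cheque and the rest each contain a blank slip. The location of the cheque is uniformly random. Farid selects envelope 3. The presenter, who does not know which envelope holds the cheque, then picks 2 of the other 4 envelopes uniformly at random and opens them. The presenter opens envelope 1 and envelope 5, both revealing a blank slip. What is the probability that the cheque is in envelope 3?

Apply Bayes' rule, conditioning on where the cheque actually is.
If it is in either of envelopes 1 and 5 (prior 1/5 each): that envelope was opened and seen not to hold the prize — ruled out; weight (1/5)·0 = 0 each.
If it is in any of envelopes 2, 3, and 4 (prior 1/5 each): the presenter picks exactly this set with probability 1/6 regardless, and none is the prize; weight (1/5)·(1/6) = 1/30 each.
The weights sum to 1/10.
So P(the cheque in envelope 3 | the presenter opened envelope 1 and envelope 5) = (1/30) / (1/10) = 1/3.

1/3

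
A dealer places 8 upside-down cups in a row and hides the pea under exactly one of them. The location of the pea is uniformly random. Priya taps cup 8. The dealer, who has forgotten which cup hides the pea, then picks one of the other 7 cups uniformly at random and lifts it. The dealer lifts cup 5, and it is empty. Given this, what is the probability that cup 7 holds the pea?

1/7

Apply Bayes' rule, conditioning on where the pea actually is.
If it is under any of cups 1, 2, 3, 4, 6, 7, and 8 (prior 1/8 each): the dealer picks cup 5 with probability 1/7 regardless, and it is not the prize; weight (1/8)·(1/7) = 1/56 each.
If it is under cup 5 (prior 1/8): the dealer opened cup 5, so this case is ruled out; weight (1/8)·0 = 0.
The weights sum to 1/8.
So P(the pea under cup 7 | the dealer opened cup 5) = (1/56) / (1/8) = 1/7.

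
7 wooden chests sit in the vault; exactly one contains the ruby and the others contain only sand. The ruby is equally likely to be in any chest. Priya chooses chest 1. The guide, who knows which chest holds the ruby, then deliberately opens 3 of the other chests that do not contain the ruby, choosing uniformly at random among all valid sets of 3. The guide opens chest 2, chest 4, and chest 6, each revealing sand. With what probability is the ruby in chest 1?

1/7

Consider each possible location of the ruby in turn.
If it is in chest 1 (prior 1/7): the guide has 20 equally likely choices, so probability 1/20; weight (1/7)·(1/20) = 1/140.
If it is in any of chests 2, 4, and 6 (prior 1/7 each): that chest was opened and seen not to hold the prize — ruled out; weight (1/7)·0 = 0 each.
If it is in any of chests 3, 5, and 7 (prior 1/7 each): the guide has 10 equally likely choices, so probability 1/10; weight (1/7)·(1/10) = 1/70 each.
The weights sum to 1/20.
So P(the ruby in chest 1 | the guide opened chest 2, chest 4, and chest 6) = (1/140) / (1/20) = 1/7.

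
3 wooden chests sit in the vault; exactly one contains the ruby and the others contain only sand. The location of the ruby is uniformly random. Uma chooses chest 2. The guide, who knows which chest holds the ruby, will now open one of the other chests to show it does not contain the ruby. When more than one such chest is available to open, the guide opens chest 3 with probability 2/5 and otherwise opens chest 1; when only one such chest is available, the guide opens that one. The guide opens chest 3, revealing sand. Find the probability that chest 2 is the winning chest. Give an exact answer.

2/7

Apply Bayes' rule, conditioning on where the ruby actually is.
If it is in chest 1 (prior 1/3): only chest 3 is available, probability 1; weight (1/3)·1 = 1/3.
If it is in chest 2 (prior 1/3): chest 3 is available, opened with probability 2/5; weight (1/3)·(2/5) = 2/15.
If it is in chest 3 (prior 1/3): the guide opened chest 3, so this case is ruled out; weight (1/3)·0 = 0.
The weights sum to 7/15.
So P(the ruby in chest 2 | the guide opened chest 3) = (2/15) / (7/15) = 2/7.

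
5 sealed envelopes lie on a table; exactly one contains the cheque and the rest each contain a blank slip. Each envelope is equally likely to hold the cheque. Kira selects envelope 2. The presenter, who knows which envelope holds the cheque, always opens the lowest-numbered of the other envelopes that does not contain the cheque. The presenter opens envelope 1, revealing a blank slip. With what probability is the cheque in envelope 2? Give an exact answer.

Consider each possible location of the cheque in turn.
If it is in envelope 1 (prior 1/5): the presenter opened envelope 1, so this case is ruled out; weight (1/5)·0 = 0.
If it is in any of envelopes 2, 3, 4, and 5 (prior 1/5 each): envelope 1 is the lowest-numbered option available, probability 1; weight (1/5)·1 = 1/5 each.
The weights sum to 4/5.
So P(the cheque in envelope 2 | the presenter opened envelope 1) = (1/5) / (4/5) = 1/4.

1/4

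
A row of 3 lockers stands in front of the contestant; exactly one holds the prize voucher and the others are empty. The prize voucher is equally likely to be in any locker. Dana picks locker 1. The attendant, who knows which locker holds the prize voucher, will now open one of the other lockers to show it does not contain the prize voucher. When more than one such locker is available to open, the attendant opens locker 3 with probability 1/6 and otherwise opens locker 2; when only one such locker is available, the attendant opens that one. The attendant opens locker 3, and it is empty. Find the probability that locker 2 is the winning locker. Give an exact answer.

6/7

Consider each possible location of the prize voucher in turn.
If it is in locker 1 (prior 1/3): locker 3 is available, opened with probability 1/6; weight (1/3)·(1/6) = 1/18.
If it is in locker 2 (prior 1/3): only locker 3 is available, probability 1; weight (1/3)·1 = 1/3.
If it is in locker 3 (prior 1/3): the attendant opened locker 3, so this case is ruled out; weight (1/3)·0 = 0.
The weights sum to 7/18.
So P(the prize voucher in locker 2 | the attendant opened locker 3) = (1/3) / (7/18) = 6/7.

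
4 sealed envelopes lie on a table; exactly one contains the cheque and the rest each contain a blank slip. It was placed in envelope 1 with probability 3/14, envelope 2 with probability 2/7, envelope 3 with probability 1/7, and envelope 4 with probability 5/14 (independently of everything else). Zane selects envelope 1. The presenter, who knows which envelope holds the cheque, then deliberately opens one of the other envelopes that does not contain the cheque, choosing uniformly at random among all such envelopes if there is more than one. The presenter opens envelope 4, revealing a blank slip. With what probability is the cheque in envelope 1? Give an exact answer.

Apply Bayes' rule, conditioning on where the cheque actually is.
If it is in envelope 1 (prior 3/14): the presenter has 3 equally likely choices, so probability 1/3; weight (3/14)·(1/3) = 1/14.
If it is in envelope 2 (prior 2/7): the presenter has 2 equally likely choices, so probability 1/2; weight (2/7)·(1/2) = 1/7.
If it is in envelope 3 (prior 1/7): the presenter has 2 equally likely choices, so probability 1/2; weight (1/7)·(1/2) = 1/14.
If it is in envelope 4 (prior 5/14): the presenter opened envelope 4, so this case is ruled out; weight (5/14)·0 = 0.
The weights sum to 2/7.
So P(the cheque in envelope 1 | the presenter opened envelope 4) = (1/14) / (2/7) = 1/4.

1/4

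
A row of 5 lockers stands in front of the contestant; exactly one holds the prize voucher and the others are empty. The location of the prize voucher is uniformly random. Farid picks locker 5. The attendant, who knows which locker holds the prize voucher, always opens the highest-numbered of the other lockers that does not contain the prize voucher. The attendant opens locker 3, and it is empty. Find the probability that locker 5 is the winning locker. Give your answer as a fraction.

0

Apply Bayes' rule, conditioning on where the prize voucher actually is.
If it is in any of lockers 1, 2, and 5 (prior 1/5 each): the attendant would have opened locker 4 instead, probability 0; weight (1/5)·0 = 0 each.
If it is in locker 3 (prior 1/5): the attendant opened locker 3, so this case is ruled out; weight (1/5)·0 = 0.
If it is in locker 4 (prior 1/5): locker 3 is the highest-numbered option available, probability 1; weight (1/5)·1 = 1/5.
The weights sum to 1/5.
So P(the prize voucher in locker 5 | the attendant opened locker 3) = 0 / (1/5) = 0.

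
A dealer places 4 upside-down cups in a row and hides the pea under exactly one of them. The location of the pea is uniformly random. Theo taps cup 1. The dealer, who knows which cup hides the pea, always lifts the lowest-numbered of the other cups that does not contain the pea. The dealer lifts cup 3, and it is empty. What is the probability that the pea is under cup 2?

1

Apply Bayes' rule, conditioning on where the pea actually is.
If it is under either of cups 1 and 4 (prior 1/4 each): the dealer would have opened cup 2 instead, probability 0; weight (1/4)·0 = 0 each.
If it is under cup 2 (prior 1/4): cup 3 is the lowest-numbered option available, probability 1; weight (1/4)·1 = 1/4.
If it is under cup 3 (prior 1/4): the dealer opened cup 3, so this case is ruled out; weight (1/4)·0 = 0.
The weights sum to 1/4.
So P(the pea under cup 2 | the dealer opened cup 3) = (1/4) / (1/4) = 1.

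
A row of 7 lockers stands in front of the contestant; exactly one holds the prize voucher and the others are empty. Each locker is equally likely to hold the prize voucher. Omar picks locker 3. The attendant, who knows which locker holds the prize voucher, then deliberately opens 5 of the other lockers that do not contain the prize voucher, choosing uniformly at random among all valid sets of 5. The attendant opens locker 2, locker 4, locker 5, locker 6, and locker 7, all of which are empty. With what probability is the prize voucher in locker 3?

1/7

Apply Bayes' rule, conditioning on where the prize voucher actually is.
If it is in locker 1 (prior 1/7): the attendant has no choice, probability 1; weight (1/7)·1 = 1/7.
If it is in any of lockers 2, 4, 5, 6, and 7 (prior 1/7 each): that locker was opened and seen not to hold the prize — ruled out; weight (1/7)·0 = 0 each.
If it is in locker 3 (prior 1/7): the attendant has 6 equally likely choices, so probability 1/6; weight (1/7)·(1/6) = 1/42.
The weights sum to 1/6.
So P(the prize voucher in locker 3 | the attendant opened locker 2, locker 4, locker 5, locker 6, and locker 7) = (1/42) / (1/6) = 1/7.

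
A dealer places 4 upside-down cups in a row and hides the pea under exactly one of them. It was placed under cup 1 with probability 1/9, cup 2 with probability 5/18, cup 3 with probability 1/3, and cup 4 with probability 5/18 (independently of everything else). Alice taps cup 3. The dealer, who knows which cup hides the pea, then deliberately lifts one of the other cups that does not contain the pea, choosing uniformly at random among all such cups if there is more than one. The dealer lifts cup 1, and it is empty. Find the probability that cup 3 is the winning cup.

2/7

Consider each possible location of the pea in turn.
If it is under cup 1 (prior 1/9): the dealer opened cup 1, so this case is ruled out; weight (1/9)·0 = 0.
If it is under either of cups 2 and 4 (prior 5/18 each): the dealer has 2 equally likely choices, so probability 1/2; weight (5/18)·(1/2) = 5/36 each.
If it is under cup 3 (prior 1/3): the dealer has 3 equally likely choices, so probability 1/3; weight (1/3)·(1/3) = 1/9.
The weights sum to 7/18.
So P(the pea under cup 3 | the dealer opened cup 1) = (1/9) / (7/18) = 2/7.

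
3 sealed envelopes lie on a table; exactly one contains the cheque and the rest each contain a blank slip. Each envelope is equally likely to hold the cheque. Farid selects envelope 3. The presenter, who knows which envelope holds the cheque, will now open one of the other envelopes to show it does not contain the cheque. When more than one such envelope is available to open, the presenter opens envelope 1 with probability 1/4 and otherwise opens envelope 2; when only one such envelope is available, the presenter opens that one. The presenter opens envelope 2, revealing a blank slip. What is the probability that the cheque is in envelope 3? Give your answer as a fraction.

3/7

Apply Bayes' rule, conditioning on where the cheque actually is.
If it is in envelope 1 (prior 1/3): only envelope 2 is available, probability 1; weight (1/3)·1 = 1/3.
If it is in envelope 2 (prior 1/3): the presenter opened envelope 2, so this case is ruled out; weight (1/3)·0 = 0.
If it is in envelope 3 (prior 1/3): envelope 1 is available but not opened, probability 3/4; weight (1/3)·(3/4) = 1/4.
The weights sum to 7/12.
So P(the cheque in envelope 3 | the presenter opened envelope 2) = (1/4) / (7/12) = 3/7.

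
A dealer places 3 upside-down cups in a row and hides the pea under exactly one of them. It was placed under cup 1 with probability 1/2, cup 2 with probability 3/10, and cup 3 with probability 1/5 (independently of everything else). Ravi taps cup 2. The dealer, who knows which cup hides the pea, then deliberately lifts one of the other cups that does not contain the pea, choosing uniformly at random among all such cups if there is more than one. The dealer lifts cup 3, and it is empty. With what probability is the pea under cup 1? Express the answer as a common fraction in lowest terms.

10/13

Condition on the true location of the pea.
If it is under cup 1 (prior 1/2): the dealer has no choice, probability 1; weight (1/2)·1 = 1/2.
If it is under cup 2 (prior 3/10): the dealer has 2 equally likely choices, so probability 1/2; weight (3/10)·(1/2) = 3/20.
If it is under cup 3 (prior 1/5): the dealer opened cup 3, so this case is ruled out; weight (1/5)·0 = 0.
The weights sum to 13/20.
So P(the pea under cup 1 | the dealer opened cup 3) = (1/2) / (13/20) = 10/13.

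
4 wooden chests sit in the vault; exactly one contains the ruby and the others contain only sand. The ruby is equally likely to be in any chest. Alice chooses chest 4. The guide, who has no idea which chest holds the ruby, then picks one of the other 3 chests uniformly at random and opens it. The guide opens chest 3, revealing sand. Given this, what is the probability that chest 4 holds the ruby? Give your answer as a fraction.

Apply Bayes' rule, conditioning on where the ruby actually is.
If it is in any of chests 1, 2, and 4 (prior 1/4 each): the guide picks chest 3 with probability 1/3 regardless, and it is not the prize; weight (1/4)·(1/3) = 1/12 each.
If it is in chest 3 (prior 1/4): the guide opened chest 3, so this case is ruled out; weight (1/4)·0 = 0.
The weights sum to 1/4.
So P(the ruby in chest 4 | the guide opened chest 3) = (1/12) / (1/4) = 1/3.

1/3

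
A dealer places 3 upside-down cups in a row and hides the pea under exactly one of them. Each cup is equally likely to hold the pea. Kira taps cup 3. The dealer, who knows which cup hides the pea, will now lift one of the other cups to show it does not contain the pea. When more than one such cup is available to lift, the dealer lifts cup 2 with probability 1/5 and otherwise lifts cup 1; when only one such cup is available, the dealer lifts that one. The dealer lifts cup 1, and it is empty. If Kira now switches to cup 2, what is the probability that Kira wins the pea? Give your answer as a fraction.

Consider each possible location of the pea in turn.
If it is under cup 1 (prior 1/3): the dealer opened cup 1, so this case is ruled out; weight (1/3)·0 = 0.
If it is under cup 2 (prior 1/3): only cup 1 is available, probability 1; weight (1/3)·1 = 1/3.
If it is under cup 3 (prior 1/3): cup 2 is available but not opened, probability 4/5; weight (1/3)·(4/5) = 4/15.
The weights sum to 3/5.
So P(the pea under cup 2 | the dealer opened cup 1) = (1/3) / (3/5) = 5/9.

5/9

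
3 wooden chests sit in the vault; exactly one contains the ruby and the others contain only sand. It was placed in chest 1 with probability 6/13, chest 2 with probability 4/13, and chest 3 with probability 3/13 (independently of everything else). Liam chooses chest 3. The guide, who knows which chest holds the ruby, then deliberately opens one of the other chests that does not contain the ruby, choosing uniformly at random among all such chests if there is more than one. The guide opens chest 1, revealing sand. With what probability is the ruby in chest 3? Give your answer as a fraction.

Apply Bayes' rule, conditioning on where the ruby actually is.
If it is in chest 1 (prior 6/13): the guide opened chest 1, so this case is ruled out; weight (6/13)·0 = 0.
If it is in chest 2 (prior 4/13): the guide has no choice, probability 1; weight (4/13)·1 = 4/13.
If it is in chest 3 (prior 3/13): the guide has 2 equally likely choices, so probability 1/2; weight (3/13)·(1/2) = 3/26.
The weights sum to 11/26.
So P(the ruby in chest 3 | the guide opened chest 1) = (3/26) / (11/26) = 3/11.

3/11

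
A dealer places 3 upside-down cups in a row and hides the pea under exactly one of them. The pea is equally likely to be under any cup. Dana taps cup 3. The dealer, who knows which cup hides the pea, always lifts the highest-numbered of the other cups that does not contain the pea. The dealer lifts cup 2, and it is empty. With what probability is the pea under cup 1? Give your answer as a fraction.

Apply Bayes' rule, conditioning on where the pea actually is.
If it is under either of cups 1 and 3 (prior 1/3 each): cup 2 is the highest-numbered option available, probability 1; weight (1/3)·1 = 1/3 each.
If it is under cup 2 (prior 1/3): the dealer opened cup 2, so this case is ruled out; weight (1/3)·0 = 0.
The weights sum to 2/3.
So P(the pea under cup 1 | the dealer opened cup 2) = (1/3) / (2/3) = 1/2.

1/2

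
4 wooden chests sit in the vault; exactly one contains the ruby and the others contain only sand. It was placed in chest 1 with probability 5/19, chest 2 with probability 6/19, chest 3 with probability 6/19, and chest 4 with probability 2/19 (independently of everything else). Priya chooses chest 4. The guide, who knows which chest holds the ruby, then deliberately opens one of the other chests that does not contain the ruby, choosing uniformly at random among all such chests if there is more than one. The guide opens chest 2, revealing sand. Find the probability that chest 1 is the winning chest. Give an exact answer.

Condition on the true location of the ruby.
If it is in chest 1 (prior 5/19): the guide has 2 equally likely choices, so probability 1/2; weight (5/19)·(1/2) = 5/38.
If it is in chest 2 (prior 6/19): the guide opened chest 2, so this case is ruled out; weight (6/19)·0 = 0.
If it is in chest 3 (prior 6/19): the guide has 2 equally likely choices, so probability 1/2; weight (6/19)·(1/2) = 3/19.
If it is in chest 4 (prior 2/19): the guide has 3 equally likely choices, so probability 1/3; weight (2/19)·(1/3) = 2/57.
The weights sum to 37/114.
So P(the ruby in chest 1 | the guide opened chest 2) = (5/38) / (37/114) = 15/37.

15/37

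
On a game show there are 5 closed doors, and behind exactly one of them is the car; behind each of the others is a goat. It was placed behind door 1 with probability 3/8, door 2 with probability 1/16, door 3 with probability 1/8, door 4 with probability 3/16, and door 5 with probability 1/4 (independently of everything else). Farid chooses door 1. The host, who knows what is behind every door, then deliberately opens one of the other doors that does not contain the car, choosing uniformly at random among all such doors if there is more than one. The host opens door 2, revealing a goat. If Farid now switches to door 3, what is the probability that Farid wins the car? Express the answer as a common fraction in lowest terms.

Consider each possible location of the car in turn.
If it is behind door 1 (prior 3/8): the host has 4 equally likely choices, so probability 1/4; weight (3/8)·(1/4) = 3/32.
If it is behind door 2 (prior 1/16): the host opened door 2, so this case is ruled out; weight (1/16)·0 = 0.
If it is behind door 3 (prior 1/8): the host has 3 equally likely choices, so probability 1/3; weight (1/8)·(1/3) = 1/24.
If it is behind door 4 (prior 3/16): the host has 3 equally likely choices, so probability 1/3; weight (3/16)·(1/3) = 1/16.
If it is behind door 5 (prior 1/4): the host has 3 equally likely choices, so probability 1/3; weight (1/4)·(1/3) = 1/12.
The weights sum to 9/32.
So P(the car behind door 3 | the host opened door 2) = (1/24) / (9/32) = 4/27.

4/27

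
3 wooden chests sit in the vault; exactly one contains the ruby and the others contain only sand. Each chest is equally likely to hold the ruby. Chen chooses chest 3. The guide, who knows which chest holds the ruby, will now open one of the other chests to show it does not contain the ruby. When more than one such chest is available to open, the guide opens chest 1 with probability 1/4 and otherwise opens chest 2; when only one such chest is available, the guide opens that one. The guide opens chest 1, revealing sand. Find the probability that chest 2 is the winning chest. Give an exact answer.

4/5

Apply Bayes' rule, conditioning on where the ruby actually is.
If it is in chest 1 (prior 1/3): the guide opened chest 1, so this case is ruled out; weight (1/3)·0 = 0.
If it is in chest 2 (prior 1/3): only chest 1 is available, probability 1; weight (1/3)·1 = 1/3.
If it is in chest 3 (prior 1/3): chest 1 is available, opened with probability 1/4; weight (1/3)·(1/4) = 1/12.
The weights sum to 5/12.
So P(the ruby in chest 2 | the guide opened chest 1) = (1/3) / (5/12) = 4/5.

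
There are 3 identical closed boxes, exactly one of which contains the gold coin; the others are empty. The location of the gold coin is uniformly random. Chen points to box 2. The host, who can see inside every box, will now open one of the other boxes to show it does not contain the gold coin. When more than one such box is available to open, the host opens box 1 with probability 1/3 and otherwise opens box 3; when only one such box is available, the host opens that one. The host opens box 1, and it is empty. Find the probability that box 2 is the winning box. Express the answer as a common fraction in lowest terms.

1/4

Condition on the true location of the gold coin.
If it is in box 1 (prior 1/3): the host opened box 1, so this case is ruled out; weight (1/3)·0 = 0.
If it is in box 2 (prior 1/3): box 1 is available, opened with probability 1/3; weight (1/3)·(1/3) = 1/9.
If it is in box 3 (prior 1/3): only box 1 is available, probability 1; weight (1/3)·1 = 1/3.
The weights sum to 4/9.
So P(the gold coin in box 2 | the host opened box 1) = (1/9) / (4/9) = 1/4.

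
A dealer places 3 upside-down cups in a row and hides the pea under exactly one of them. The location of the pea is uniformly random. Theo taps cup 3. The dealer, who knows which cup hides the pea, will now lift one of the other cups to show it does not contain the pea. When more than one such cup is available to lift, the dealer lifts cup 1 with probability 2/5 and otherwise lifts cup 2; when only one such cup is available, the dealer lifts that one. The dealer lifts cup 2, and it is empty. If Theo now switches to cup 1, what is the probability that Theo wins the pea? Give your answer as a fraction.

5/8

Apply Bayes' rule, conditioning on where the pea actually is.
If it is under cup 1 (prior 1/3): only cup 2 is available, probability 1; weight (1/3)·1 = 1/3.
If it is under cup 2 (prior 1/3): the dealer opened cup 2, so this case is ruled out; weight (1/3)·0 = 0.
If it is under cup 3 (prior 1/3): cup 1 is available but not opened, probability 3/5; weight (1/3)·(3/5) = 1/5.
The weights sum to 8/15.
So P(the pea under cup 1 | the dealer opened cup 2) = (1/3) / (8/15) = 5/8.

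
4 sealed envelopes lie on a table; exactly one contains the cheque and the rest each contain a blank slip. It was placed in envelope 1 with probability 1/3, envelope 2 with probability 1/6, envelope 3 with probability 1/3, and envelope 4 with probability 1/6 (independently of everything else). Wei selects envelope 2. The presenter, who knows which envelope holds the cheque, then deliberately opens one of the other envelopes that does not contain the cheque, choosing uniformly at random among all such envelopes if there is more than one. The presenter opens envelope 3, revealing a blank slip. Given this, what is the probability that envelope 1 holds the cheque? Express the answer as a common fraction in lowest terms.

Condition on the true location of the cheque.
If it is in envelope 1 (prior 1/3): the presenter has 2 equally likely choices, so probability 1/2; weight (1/3)·(1/2) = 1/6.
If it is in envelope 2 (prior 1/6): the presenter has 3 equally likely choices, so probability 1/3; weight (1/6)·(1/3) = 1/18.
If it is in envelope 3 (prior 1/3): the presenter opened envelope 3, so this case is ruled out; weight (1/3)·0 = 0.
If it is in envelope 4 (prior 1/6): the presenter has 2 equally likely choices, so probability 1/2; weight (1/6)·(1/2) = 1/12.
The weights sum to 11/36.
So P(the cheque in envelope 1 | the presenter opened envelope 3) = (1/6) / (11/36) = 6/11.

6/11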